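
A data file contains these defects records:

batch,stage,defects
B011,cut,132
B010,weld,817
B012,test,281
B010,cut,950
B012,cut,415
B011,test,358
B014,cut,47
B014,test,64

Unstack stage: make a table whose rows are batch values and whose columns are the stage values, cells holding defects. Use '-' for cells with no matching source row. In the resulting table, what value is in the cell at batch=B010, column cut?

950

The long row with batch=B010, stage=cut has defects=950.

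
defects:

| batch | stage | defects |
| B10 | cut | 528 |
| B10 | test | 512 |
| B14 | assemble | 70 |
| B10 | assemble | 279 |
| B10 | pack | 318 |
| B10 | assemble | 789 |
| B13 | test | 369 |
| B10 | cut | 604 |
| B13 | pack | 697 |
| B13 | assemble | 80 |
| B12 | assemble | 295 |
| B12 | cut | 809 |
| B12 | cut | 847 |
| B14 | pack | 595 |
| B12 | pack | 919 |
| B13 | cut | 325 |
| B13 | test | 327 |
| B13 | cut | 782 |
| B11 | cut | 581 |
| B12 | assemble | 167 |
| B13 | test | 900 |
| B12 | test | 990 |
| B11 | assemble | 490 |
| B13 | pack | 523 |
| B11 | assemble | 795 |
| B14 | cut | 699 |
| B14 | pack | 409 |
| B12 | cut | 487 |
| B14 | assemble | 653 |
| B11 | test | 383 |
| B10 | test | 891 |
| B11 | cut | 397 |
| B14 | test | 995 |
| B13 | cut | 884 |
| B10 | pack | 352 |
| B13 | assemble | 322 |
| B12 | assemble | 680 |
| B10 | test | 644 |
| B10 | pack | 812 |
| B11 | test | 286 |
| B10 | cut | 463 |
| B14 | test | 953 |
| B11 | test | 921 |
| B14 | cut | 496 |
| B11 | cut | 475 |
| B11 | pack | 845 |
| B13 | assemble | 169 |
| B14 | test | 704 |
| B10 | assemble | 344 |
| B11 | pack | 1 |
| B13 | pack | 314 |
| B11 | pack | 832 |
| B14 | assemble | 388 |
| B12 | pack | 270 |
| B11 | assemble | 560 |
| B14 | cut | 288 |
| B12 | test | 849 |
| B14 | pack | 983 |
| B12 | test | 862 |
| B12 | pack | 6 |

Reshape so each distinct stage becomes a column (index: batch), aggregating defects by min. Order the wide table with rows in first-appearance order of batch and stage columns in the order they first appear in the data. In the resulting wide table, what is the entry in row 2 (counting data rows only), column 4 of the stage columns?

409

With rows in first-appearance order of batch, row 2 is batch=B14. stage columns in first-appearance order: cut, test, assemble, pack; column 4 is pack.
Long rows with batch=B14, stage=pack: min(595, 409, 983) = 409.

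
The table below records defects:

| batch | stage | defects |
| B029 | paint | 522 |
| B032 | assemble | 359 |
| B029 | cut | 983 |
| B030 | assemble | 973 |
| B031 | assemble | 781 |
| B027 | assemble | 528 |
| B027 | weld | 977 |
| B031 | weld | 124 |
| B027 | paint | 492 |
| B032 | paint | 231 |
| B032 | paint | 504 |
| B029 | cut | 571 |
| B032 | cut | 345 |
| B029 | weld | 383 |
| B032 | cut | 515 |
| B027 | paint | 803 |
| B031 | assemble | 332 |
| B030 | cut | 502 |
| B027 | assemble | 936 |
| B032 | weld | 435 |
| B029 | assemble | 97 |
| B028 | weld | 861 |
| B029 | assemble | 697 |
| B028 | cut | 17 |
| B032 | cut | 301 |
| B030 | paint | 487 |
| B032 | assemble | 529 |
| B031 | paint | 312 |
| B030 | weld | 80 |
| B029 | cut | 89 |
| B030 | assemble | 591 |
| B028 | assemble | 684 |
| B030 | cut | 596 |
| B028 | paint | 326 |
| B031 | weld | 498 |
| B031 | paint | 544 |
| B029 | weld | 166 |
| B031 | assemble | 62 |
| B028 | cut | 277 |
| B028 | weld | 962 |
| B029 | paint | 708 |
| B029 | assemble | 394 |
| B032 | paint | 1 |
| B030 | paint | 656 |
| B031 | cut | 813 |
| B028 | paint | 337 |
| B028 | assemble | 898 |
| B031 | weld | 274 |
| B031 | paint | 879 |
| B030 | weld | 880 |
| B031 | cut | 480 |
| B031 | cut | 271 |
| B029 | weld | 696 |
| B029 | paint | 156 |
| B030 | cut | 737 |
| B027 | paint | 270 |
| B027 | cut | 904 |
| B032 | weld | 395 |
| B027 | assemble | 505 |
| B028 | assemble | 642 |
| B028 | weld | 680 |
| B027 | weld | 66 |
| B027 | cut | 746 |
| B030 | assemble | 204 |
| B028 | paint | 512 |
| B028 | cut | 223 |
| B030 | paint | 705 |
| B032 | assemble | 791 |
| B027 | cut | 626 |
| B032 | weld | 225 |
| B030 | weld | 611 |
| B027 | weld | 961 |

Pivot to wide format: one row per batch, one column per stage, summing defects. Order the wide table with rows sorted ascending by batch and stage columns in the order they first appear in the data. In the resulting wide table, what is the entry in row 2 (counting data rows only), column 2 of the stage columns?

With rows sorted ascending by batch, row 2 is batch=B028. stage columns in first-appearance order: paint, assemble, cut, weld; column 2 is assemble.
Long rows with batch=B028, stage=assemble: 684 + 898 + 642 = 2224.

2224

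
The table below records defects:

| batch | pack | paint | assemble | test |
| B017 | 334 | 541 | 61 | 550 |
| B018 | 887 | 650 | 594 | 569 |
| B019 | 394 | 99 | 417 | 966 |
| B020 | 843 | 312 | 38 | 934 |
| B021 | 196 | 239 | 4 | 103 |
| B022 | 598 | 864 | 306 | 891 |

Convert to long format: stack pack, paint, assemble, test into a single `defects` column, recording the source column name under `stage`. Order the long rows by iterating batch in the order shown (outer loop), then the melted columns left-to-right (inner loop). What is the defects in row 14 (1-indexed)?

24 rows total (6 × 4). Row 14: index ⌊(14-1)/4⌋ = 3 into batch → B020; (14-1) mod 4 = 1 into the melted columns → paint.
So row 14 is (B020, paint, 312); defects = 312.

312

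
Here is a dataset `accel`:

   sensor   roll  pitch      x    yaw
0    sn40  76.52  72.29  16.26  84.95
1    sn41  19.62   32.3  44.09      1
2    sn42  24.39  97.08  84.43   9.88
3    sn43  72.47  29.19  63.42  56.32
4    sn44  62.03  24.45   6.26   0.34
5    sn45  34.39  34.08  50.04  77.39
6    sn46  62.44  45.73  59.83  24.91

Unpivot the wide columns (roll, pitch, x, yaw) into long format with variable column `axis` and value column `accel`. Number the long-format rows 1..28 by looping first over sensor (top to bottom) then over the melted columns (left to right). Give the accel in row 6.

32.3

28 rows total (7 × 4). Row 6: index ⌊(6-1)/4⌋ = 1 into sensor → sn41; (6-1) mod 4 = 1 into the melted columns → pitch.
So row 6 is (sn41, pitch, 32.3); accel = 32.3.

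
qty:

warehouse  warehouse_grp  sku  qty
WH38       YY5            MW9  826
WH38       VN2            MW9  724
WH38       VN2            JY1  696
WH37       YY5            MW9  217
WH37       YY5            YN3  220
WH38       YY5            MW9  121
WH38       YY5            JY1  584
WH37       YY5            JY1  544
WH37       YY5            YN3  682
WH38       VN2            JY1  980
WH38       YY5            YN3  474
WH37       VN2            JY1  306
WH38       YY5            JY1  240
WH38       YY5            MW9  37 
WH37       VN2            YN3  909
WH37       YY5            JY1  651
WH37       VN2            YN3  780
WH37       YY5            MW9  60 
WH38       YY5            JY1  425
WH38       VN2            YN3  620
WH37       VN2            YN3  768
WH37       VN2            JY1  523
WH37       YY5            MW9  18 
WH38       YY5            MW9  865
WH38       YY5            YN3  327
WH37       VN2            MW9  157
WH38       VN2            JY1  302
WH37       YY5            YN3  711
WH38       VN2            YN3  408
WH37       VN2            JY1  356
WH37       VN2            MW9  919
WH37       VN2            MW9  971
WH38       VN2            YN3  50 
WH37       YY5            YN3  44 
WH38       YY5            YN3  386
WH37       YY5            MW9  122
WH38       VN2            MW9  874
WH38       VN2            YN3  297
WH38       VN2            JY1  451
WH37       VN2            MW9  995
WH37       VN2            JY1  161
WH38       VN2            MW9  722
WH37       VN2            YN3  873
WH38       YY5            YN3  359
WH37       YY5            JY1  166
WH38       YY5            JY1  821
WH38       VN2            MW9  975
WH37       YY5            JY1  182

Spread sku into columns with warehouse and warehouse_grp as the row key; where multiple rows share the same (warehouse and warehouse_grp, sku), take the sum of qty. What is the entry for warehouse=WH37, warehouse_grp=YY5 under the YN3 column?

Rows with warehouse=WH37, warehouse_grp=YY5 and sku=YN3: qty values are 220, 682, 711, 44.
220 + 682 + 711 + 44 = 1657.

1657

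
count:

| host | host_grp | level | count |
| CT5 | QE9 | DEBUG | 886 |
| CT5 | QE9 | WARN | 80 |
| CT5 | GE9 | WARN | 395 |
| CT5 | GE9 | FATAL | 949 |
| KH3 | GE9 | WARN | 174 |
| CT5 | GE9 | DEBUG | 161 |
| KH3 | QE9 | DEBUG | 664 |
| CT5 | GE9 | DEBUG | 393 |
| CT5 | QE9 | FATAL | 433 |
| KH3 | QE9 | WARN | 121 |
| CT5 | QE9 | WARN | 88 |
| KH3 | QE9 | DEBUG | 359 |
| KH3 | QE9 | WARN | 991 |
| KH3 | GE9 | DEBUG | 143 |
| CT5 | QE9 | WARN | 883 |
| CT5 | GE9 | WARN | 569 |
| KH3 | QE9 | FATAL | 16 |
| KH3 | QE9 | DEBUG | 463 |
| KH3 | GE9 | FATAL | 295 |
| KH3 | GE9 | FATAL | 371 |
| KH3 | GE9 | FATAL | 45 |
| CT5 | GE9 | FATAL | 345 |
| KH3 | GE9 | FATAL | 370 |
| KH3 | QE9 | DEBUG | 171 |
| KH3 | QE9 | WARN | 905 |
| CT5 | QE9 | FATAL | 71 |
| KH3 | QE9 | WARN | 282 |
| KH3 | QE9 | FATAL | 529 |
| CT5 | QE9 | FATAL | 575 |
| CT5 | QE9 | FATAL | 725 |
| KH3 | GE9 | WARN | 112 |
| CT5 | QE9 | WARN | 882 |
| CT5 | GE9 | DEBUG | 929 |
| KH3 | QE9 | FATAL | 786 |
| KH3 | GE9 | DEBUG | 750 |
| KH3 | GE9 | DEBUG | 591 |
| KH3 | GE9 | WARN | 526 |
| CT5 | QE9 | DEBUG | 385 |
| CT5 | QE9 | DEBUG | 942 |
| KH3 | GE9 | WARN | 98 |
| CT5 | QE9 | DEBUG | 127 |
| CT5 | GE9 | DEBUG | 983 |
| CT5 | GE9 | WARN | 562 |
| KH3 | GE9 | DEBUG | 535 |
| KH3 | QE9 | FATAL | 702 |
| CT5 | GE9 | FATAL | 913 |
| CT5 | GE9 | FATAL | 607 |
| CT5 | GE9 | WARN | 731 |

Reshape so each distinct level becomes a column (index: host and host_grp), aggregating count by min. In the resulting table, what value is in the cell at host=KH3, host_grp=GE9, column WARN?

98

Rows with host=KH3, host_grp=GE9 and level=WARN: count values are 174, 112, 526, 98.
min(174, 112, 526, 98) = 98.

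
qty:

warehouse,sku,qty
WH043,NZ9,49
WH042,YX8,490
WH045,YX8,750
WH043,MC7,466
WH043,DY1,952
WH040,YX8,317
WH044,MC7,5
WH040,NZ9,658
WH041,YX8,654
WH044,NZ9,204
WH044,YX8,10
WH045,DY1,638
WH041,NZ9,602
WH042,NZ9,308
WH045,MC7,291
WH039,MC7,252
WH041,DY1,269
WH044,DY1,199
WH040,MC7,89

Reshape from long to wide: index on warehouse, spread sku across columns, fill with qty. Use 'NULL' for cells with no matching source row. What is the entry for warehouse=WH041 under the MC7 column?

No long-format row has warehouse=WH041 and sku=MC7, so the cell is NULL.

NULL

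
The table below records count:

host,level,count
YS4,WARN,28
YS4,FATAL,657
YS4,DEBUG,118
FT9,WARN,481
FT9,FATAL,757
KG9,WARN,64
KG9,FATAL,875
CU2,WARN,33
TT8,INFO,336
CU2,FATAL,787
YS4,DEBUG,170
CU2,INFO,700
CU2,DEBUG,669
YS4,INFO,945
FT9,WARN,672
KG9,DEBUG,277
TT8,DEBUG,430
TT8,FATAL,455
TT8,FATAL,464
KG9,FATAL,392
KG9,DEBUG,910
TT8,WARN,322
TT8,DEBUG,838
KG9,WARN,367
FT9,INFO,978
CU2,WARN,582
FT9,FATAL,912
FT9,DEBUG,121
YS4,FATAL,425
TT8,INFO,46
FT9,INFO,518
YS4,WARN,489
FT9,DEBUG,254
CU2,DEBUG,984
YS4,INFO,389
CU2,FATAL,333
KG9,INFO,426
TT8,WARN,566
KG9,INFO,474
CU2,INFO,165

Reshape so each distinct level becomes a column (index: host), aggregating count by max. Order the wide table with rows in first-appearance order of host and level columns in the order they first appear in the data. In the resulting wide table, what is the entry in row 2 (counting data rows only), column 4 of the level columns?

978

With rows in first-appearance order of host, row 2 is host=FT9. level columns in first-appearance order: WARN, FATAL, DEBUG, INFO; column 4 is INFO.
Long rows with host=FT9, level=INFO: max(978, 518) = 978.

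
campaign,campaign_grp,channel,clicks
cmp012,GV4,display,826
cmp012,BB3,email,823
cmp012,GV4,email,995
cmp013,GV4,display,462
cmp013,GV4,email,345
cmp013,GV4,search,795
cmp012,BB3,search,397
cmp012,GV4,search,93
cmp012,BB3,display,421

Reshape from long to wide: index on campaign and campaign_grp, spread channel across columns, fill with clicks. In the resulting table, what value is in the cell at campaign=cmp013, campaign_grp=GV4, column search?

795

Wide layout: rows indexed by campaign and campaign_grp, columns are the 3 distinct channel values (display, email, search).
Cell (campaign=cmp013, campaign_grp=GV4, channel=search) draws from the long row where campaign=cmp013, campaign_grp=GV4 and channel=search, which has clicks=795.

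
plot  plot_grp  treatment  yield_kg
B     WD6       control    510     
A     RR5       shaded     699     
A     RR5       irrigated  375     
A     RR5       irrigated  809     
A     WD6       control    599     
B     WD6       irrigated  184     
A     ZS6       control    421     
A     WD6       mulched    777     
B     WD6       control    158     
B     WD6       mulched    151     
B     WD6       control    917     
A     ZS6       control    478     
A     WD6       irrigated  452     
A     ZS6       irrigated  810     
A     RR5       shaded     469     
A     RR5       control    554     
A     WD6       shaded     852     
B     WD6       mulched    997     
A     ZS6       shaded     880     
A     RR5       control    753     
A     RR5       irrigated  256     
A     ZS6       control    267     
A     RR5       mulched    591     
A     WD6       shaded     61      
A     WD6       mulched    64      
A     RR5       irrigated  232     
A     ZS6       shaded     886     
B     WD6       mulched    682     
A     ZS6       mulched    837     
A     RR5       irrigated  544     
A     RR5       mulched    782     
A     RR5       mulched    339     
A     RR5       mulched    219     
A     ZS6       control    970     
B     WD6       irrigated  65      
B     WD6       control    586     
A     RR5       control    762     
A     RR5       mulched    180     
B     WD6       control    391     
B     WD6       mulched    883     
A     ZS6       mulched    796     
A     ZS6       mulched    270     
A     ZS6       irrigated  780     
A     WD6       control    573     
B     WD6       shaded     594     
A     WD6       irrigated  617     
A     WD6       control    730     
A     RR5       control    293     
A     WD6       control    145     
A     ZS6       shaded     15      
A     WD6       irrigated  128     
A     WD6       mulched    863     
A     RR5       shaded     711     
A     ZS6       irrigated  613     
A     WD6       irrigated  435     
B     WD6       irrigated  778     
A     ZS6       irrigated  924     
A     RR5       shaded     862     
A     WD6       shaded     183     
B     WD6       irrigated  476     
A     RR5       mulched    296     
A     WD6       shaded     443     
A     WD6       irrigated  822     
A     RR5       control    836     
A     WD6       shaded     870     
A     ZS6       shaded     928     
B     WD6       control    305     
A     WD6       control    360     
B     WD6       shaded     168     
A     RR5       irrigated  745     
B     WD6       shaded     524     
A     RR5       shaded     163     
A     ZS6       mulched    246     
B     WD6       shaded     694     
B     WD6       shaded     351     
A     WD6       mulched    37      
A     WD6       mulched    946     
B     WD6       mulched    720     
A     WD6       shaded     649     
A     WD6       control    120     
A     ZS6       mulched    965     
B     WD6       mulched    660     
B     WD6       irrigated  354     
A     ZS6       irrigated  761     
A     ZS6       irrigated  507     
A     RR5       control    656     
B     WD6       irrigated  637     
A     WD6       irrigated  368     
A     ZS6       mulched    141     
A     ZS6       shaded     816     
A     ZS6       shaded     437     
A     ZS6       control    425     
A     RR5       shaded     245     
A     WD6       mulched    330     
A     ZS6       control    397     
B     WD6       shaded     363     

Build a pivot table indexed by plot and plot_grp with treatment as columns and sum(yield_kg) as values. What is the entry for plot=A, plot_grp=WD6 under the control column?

2527

Rows with plot=A, plot_grp=WD6 and treatment=control: yield_kg values are 599, 573, 730, 145, 360, 120.
599 + 573 + 730 + 145 + 360 + 120 = 2527.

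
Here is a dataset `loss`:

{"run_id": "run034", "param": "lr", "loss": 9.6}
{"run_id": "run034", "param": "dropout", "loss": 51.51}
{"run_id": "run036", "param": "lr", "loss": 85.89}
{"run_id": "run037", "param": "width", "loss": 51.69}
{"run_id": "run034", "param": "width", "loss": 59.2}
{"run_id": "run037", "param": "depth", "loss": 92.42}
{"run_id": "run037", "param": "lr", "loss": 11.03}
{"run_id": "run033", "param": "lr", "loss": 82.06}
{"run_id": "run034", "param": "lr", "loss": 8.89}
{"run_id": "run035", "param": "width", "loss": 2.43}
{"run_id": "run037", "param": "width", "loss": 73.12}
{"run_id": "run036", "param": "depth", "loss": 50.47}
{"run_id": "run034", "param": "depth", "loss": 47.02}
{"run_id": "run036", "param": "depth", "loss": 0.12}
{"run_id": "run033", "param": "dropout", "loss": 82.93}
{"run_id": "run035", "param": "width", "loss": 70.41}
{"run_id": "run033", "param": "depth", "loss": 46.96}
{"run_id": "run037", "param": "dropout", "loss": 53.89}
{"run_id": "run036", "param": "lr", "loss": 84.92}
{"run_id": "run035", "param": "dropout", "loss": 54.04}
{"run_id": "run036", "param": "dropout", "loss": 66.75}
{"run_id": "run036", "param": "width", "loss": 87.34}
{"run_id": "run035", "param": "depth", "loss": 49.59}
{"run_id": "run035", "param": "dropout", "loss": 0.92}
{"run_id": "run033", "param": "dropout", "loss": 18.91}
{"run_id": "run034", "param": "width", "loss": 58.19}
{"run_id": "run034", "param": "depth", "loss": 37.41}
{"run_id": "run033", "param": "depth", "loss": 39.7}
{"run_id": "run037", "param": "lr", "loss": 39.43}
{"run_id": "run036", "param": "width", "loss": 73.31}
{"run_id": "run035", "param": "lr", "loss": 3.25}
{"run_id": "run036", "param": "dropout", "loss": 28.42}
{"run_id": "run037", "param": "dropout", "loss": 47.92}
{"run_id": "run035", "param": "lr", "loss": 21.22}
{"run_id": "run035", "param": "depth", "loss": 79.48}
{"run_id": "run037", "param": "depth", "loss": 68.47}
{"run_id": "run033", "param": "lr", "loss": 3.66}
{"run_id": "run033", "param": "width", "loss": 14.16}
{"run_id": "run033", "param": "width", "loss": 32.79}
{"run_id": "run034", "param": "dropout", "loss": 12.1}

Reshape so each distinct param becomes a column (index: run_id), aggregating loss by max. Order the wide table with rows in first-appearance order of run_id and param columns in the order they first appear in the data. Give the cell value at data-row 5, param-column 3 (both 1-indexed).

70.41

With rows in first-appearance order of run_id, row 5 is run_id=run035. param columns in first-appearance order: lr, dropout, width, depth; column 3 is width.
Long rows with run_id=run035, param=width: max(2.43, 70.41) = 70.41.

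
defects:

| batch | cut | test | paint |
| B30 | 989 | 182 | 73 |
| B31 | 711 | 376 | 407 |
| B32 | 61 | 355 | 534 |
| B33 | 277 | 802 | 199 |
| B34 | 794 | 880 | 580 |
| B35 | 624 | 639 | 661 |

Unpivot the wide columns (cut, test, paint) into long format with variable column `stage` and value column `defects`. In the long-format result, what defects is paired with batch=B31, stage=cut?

Unpivoting turns each (batch, wide-column) pair into one long row.
The wide cell at row B31, column cut holds 711, so the long row (B31, cut) has defects=711.

711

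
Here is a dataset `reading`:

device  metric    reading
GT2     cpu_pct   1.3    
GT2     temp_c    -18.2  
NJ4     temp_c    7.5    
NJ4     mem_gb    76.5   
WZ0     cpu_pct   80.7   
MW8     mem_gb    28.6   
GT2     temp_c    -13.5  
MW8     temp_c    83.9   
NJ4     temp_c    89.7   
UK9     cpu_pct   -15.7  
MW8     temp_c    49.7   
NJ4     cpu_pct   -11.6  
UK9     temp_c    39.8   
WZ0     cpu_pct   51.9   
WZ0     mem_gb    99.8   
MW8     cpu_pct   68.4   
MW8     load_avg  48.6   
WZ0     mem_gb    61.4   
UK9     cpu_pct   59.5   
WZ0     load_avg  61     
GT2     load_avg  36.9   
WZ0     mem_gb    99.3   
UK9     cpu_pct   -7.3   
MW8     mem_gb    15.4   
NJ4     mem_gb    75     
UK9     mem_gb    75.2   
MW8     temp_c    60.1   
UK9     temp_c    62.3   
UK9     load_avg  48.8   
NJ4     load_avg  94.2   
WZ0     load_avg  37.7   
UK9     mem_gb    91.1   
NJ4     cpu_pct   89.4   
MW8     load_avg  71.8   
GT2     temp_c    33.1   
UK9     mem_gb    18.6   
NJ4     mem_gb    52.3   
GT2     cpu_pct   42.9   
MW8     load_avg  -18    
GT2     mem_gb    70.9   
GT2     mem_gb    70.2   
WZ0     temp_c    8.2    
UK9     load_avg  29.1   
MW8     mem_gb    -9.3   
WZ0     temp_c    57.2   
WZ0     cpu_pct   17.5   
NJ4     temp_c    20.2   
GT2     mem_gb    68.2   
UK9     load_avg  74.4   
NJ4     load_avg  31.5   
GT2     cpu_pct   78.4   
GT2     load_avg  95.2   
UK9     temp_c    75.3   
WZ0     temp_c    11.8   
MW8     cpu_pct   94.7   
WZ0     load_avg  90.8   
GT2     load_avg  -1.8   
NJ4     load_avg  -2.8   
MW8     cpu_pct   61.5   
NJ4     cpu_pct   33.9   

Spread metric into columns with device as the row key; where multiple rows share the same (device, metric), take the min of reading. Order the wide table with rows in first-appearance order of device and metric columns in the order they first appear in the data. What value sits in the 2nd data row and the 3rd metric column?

52.3

With rows in first-appearance order of device, row 2 is device=NJ4. metric columns in first-appearance order: cpu_pct, temp_c, mem_gb, load_avg; column 3 is mem_gb.
Long rows with device=NJ4, metric=mem_gb: min(76.5, 75, 52.3) = 52.3.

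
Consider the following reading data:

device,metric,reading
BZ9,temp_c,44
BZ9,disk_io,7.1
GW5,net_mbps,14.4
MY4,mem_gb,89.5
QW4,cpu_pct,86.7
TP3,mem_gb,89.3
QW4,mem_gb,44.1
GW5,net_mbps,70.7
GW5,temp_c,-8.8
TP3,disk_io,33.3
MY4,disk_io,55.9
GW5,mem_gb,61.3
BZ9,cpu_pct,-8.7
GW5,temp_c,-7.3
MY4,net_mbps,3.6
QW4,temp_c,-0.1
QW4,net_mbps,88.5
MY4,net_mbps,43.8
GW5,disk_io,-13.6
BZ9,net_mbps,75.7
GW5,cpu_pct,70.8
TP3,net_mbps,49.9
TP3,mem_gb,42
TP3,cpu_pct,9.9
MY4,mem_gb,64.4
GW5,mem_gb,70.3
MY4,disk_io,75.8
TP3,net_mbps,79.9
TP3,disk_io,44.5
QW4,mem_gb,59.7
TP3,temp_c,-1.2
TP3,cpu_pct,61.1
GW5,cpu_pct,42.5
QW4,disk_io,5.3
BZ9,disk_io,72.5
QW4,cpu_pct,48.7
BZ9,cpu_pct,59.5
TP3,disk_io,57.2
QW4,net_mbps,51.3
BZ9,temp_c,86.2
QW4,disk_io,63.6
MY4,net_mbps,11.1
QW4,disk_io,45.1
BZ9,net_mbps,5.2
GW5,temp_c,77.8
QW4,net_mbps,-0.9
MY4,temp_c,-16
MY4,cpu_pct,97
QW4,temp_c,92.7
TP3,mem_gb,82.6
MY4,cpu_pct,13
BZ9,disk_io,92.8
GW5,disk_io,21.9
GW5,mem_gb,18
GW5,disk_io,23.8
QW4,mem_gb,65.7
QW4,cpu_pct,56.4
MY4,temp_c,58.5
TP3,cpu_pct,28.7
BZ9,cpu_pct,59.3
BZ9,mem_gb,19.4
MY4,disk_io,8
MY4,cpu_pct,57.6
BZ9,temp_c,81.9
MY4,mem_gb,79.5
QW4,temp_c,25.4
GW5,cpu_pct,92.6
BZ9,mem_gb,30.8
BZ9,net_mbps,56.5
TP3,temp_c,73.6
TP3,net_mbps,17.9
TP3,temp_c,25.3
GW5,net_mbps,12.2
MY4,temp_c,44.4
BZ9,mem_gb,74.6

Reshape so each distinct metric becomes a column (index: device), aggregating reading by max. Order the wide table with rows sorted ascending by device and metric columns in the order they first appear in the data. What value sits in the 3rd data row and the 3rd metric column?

43.8

With rows sorted ascending by device, row 3 is device=MY4. metric columns in first-appearance order: temp_c, disk_io, net_mbps, mem_gb, cpu_pct; column 3 is net_mbps.
Long rows with device=MY4, metric=net_mbps: max(3.6, 43.8, 11.1) = 43.8.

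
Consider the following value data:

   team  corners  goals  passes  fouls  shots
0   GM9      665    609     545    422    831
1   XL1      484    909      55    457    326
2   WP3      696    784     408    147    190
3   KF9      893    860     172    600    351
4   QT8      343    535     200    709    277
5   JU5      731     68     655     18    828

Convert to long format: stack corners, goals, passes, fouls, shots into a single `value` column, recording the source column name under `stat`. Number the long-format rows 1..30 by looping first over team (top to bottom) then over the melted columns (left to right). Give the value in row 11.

696

30 rows total (6 × 5). Row 11: index ⌊(11-1)/5⌋ = 2 into team → WP3; (11-1) mod 5 = 0 into the melted columns → corners.
So row 11 is (WP3, corners, 696); value = 696.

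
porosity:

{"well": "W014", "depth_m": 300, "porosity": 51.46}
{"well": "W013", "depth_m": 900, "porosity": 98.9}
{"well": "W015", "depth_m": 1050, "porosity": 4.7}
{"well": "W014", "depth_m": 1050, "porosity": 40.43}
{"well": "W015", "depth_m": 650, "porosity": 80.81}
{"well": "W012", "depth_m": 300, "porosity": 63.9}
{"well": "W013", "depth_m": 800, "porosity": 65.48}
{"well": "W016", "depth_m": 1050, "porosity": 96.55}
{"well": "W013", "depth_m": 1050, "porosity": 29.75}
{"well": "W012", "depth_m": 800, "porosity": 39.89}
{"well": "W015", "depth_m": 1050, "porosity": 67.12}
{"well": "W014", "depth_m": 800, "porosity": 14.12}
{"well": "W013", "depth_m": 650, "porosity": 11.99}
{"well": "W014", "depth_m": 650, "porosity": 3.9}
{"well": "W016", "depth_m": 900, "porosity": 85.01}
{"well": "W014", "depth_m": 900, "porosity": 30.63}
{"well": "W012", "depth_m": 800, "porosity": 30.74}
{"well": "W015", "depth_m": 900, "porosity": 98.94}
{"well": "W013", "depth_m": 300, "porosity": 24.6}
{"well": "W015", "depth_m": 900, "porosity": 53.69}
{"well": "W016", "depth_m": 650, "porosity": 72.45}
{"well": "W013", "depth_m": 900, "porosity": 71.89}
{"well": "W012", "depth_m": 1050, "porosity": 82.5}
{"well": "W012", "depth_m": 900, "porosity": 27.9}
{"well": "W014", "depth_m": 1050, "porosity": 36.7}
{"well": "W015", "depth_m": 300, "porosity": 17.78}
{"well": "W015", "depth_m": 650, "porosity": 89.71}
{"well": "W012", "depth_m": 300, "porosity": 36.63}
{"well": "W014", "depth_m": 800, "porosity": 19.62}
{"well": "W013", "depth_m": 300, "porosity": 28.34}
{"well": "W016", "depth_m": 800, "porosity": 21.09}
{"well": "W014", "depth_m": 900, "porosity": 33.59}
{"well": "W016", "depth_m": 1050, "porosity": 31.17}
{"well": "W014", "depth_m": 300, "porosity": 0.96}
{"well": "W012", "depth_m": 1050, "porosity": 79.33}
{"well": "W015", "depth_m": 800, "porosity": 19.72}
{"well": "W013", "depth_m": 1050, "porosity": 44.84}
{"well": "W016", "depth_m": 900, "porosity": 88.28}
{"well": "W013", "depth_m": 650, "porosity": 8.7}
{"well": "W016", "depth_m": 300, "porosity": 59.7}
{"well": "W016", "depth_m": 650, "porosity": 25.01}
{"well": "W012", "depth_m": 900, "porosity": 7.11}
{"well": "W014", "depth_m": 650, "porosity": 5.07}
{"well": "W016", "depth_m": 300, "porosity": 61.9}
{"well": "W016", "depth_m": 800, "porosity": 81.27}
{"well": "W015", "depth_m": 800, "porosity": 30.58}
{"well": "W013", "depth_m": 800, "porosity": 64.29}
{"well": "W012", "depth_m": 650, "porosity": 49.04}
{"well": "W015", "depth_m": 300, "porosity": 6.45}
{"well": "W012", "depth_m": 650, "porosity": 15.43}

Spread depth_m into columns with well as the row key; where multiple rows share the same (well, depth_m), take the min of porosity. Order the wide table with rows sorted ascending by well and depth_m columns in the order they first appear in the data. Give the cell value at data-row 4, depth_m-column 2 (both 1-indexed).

53.69

With rows sorted ascending by well, row 4 is well=W015. depth_m columns in first-appearance order: 300, 900, 1050, 650, 800; column 2 is 900.
Long rows with well=W015, depth_m=900: min(98.94, 53.69) = 53.69.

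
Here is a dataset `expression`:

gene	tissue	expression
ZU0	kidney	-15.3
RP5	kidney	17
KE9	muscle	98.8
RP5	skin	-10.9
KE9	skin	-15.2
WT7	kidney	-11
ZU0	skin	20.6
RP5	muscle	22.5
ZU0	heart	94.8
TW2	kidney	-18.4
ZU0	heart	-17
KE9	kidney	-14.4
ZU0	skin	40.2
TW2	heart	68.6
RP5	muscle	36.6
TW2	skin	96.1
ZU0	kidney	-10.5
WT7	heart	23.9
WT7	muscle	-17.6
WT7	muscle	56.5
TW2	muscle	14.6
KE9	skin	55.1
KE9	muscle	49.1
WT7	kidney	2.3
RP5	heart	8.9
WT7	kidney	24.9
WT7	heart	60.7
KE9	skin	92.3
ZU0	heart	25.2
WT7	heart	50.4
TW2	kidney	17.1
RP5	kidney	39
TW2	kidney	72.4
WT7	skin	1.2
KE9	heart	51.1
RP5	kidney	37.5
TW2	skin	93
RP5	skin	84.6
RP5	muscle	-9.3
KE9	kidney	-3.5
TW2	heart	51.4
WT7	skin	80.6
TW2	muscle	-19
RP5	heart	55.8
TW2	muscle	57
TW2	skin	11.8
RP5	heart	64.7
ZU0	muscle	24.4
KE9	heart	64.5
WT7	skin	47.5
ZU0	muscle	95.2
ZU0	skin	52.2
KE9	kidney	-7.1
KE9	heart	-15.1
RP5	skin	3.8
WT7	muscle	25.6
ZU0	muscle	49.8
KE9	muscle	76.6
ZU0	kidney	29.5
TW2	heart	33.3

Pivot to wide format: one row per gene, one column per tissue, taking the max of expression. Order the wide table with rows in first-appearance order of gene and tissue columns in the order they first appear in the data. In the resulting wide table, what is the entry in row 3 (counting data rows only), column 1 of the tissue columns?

With rows in first-appearance order of gene, row 3 is gene=KE9. tissue columns in first-appearance order: kidney, muscle, skin, heart; column 1 is kidney.
Long rows with gene=KE9, tissue=kidney: max(-14.4, -3.5, -7.1) = -3.5.

-3.5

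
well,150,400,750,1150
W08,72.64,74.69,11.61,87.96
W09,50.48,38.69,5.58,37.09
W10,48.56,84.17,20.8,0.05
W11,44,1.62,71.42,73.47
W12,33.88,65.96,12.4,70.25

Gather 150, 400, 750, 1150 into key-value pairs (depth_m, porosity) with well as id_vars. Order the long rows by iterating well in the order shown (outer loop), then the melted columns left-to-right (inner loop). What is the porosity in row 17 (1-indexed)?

33.88

20 rows total (5 × 4). Row 17: index ⌊(17-1)/4⌋ = 4 into well → W12; (17-1) mod 4 = 0 into the melted columns → 150.
So row 17 is (W12, 150, 33.88); porosity = 33.88.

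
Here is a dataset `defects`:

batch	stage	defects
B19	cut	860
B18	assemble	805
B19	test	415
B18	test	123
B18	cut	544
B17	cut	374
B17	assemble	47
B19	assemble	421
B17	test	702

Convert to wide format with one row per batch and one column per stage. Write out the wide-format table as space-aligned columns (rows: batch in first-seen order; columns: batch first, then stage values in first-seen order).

batch  cut  assemble  test
B19    860  421       415 
B18    544  805       123 
B17    374  47        702 

Columns: batch plus the 3 distinct stage values (cut, assemble, test).
For example, row B19 column cut takes defects=860 from the long row (B19, cut).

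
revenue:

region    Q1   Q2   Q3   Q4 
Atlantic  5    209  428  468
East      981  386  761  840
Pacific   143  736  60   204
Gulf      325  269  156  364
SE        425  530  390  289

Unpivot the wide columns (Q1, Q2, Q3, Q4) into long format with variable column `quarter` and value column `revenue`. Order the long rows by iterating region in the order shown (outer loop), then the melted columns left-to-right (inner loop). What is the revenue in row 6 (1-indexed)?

20 rows total (5 × 4). Row 6: index ⌊(6-1)/4⌋ = 1 into region → East; (6-1) mod 4 = 1 into the melted columns → Q2.
So row 6 is (East, Q2, 386); revenue = 386.

386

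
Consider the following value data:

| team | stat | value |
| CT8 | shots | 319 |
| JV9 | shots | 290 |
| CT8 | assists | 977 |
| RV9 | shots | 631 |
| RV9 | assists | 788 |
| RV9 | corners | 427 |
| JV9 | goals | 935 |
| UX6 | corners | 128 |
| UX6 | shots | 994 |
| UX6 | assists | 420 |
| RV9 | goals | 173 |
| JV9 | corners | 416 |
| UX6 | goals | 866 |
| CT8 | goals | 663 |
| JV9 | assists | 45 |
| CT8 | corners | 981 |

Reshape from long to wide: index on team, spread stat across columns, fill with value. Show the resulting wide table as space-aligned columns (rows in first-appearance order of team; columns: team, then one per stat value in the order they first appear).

team  shots  assists  corners  goals
CT8   319    977      981      663  
JV9   290    45       416      935  
RV9   631    788      427      173  
UX6   994    420      128      866  

Columns: team plus the 4 distinct stat values (shots, assists, corners, goals).
For example, row CT8 column shots takes value=319 from the long row (CT8, shots).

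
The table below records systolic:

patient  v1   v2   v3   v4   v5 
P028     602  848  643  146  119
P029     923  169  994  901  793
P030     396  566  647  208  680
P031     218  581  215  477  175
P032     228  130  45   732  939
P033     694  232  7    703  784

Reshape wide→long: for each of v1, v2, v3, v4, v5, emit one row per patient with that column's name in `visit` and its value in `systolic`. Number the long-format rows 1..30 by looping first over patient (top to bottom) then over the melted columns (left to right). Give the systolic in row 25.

30 rows total (6 × 5). Row 25: index ⌊(25-1)/5⌋ = 4 into patient → P032; (25-1) mod 5 = 4 into the melted columns → v5.
So row 25 is (P032, v5, 939); systolic = 939.

939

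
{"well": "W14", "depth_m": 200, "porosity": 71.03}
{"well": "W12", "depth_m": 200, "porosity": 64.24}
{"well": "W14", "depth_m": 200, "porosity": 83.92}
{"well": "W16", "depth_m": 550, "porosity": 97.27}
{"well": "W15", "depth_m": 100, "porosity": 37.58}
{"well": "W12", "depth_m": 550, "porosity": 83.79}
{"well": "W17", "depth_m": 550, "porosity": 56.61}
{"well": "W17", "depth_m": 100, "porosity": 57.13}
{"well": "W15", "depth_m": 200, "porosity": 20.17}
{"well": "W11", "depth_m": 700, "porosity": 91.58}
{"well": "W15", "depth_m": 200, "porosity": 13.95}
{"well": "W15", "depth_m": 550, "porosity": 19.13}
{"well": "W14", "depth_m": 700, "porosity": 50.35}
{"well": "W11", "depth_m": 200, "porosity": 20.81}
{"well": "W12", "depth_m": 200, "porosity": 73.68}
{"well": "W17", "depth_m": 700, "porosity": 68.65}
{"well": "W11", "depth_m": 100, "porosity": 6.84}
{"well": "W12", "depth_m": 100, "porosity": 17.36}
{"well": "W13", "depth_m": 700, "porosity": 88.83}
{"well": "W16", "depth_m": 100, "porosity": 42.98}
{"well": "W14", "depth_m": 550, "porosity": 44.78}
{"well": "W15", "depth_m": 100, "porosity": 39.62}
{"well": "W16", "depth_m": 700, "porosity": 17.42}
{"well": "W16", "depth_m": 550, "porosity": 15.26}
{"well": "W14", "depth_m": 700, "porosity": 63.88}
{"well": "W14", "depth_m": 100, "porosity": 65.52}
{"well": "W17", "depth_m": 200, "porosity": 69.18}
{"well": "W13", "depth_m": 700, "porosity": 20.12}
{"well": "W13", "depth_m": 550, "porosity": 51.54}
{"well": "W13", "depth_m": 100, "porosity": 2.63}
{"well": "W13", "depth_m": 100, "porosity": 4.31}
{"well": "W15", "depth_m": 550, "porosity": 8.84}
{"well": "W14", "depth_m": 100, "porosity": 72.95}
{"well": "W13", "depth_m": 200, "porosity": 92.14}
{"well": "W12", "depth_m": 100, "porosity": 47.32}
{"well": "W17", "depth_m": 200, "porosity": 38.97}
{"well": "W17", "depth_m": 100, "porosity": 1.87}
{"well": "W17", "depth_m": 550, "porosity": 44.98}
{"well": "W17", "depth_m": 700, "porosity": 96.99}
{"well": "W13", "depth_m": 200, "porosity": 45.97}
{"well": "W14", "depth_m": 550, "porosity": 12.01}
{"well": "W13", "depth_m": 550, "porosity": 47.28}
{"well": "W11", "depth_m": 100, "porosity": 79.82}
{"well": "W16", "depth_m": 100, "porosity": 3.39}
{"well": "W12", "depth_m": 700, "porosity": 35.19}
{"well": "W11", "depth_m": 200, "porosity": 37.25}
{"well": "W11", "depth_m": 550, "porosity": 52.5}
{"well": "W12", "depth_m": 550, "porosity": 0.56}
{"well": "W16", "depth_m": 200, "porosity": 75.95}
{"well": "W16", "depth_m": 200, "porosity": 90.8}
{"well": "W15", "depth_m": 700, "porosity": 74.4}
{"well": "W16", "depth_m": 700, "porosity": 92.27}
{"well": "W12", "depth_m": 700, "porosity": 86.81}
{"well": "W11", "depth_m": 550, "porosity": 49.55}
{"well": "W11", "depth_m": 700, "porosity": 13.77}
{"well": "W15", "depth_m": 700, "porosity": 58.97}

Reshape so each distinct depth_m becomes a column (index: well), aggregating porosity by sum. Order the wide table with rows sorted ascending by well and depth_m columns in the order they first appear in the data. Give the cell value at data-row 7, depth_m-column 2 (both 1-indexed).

101.59

With rows sorted ascending by well, row 7 is well=W17. depth_m columns in first-appearance order: 200, 550, 100, 700; column 2 is 550.
Long rows with well=W17, depth_m=550: 56.61 + 44.98 = 101.59.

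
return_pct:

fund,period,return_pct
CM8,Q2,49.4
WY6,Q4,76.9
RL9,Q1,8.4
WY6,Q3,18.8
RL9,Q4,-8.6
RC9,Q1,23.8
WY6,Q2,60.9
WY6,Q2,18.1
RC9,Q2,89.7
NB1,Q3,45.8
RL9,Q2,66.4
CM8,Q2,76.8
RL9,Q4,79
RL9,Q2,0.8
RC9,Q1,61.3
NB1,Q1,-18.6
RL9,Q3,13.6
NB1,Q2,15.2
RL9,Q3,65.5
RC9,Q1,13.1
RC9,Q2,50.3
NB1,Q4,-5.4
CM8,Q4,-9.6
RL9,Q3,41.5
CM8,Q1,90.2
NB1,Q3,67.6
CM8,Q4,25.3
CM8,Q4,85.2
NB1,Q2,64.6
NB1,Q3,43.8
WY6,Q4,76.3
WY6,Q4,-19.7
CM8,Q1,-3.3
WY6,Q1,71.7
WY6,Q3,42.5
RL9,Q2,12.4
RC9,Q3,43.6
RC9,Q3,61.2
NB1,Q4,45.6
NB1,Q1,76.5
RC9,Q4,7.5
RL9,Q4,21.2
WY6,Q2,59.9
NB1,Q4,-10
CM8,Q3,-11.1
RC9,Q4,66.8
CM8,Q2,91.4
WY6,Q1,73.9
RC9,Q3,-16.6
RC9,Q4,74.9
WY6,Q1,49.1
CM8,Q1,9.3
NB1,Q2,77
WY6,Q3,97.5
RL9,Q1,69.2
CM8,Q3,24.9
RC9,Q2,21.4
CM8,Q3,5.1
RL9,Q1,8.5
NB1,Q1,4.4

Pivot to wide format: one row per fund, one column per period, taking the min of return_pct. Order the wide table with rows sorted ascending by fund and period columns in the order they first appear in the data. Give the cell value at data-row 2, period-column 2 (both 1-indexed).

With rows sorted ascending by fund, row 2 is fund=NB1. period columns in first-appearance order: Q2, Q4, Q1, Q3; column 2 is Q4.
Long rows with fund=NB1, period=Q4: min(-5.4, 45.6, -10) = -10.

-10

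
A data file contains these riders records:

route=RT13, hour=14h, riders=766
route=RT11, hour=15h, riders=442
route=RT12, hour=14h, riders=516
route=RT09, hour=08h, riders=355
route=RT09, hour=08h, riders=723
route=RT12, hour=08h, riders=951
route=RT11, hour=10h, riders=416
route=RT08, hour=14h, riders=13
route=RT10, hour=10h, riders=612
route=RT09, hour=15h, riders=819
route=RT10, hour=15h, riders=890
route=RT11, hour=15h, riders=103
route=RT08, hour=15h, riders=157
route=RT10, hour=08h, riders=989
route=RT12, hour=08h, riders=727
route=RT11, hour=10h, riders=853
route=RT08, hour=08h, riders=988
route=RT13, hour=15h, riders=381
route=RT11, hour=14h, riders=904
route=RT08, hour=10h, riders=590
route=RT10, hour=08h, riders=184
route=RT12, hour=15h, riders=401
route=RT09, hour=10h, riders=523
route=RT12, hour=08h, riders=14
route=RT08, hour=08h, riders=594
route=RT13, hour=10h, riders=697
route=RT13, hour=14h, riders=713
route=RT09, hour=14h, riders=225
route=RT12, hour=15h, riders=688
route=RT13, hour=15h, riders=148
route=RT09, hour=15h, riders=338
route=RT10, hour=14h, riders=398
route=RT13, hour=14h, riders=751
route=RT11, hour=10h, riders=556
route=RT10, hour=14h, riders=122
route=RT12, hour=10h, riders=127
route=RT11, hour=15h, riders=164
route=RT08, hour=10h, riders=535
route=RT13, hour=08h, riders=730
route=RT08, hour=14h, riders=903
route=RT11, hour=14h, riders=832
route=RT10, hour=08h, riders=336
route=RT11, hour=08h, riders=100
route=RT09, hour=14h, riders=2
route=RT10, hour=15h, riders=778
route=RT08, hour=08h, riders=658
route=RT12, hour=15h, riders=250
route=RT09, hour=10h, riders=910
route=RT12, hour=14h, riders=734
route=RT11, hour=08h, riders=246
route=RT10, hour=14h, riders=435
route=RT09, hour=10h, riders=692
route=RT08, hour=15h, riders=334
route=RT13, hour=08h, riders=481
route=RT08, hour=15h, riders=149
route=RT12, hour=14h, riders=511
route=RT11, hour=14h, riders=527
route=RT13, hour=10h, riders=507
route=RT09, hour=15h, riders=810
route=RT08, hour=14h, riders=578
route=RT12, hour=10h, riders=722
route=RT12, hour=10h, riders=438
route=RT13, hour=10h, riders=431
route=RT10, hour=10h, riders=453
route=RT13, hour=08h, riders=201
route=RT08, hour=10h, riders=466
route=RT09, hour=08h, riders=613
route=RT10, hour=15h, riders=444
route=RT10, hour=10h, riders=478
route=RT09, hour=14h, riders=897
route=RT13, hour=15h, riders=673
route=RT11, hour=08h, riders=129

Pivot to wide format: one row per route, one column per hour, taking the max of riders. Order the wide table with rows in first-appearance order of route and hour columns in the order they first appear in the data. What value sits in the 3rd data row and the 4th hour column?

722

With rows in first-appearance order of route, row 3 is route=RT12. hour columns in first-appearance order: 14h, 15h, 08h, 10h; column 4 is 10h.
Long rows with route=RT12, hour=10h: max(127, 722, 438) = 722.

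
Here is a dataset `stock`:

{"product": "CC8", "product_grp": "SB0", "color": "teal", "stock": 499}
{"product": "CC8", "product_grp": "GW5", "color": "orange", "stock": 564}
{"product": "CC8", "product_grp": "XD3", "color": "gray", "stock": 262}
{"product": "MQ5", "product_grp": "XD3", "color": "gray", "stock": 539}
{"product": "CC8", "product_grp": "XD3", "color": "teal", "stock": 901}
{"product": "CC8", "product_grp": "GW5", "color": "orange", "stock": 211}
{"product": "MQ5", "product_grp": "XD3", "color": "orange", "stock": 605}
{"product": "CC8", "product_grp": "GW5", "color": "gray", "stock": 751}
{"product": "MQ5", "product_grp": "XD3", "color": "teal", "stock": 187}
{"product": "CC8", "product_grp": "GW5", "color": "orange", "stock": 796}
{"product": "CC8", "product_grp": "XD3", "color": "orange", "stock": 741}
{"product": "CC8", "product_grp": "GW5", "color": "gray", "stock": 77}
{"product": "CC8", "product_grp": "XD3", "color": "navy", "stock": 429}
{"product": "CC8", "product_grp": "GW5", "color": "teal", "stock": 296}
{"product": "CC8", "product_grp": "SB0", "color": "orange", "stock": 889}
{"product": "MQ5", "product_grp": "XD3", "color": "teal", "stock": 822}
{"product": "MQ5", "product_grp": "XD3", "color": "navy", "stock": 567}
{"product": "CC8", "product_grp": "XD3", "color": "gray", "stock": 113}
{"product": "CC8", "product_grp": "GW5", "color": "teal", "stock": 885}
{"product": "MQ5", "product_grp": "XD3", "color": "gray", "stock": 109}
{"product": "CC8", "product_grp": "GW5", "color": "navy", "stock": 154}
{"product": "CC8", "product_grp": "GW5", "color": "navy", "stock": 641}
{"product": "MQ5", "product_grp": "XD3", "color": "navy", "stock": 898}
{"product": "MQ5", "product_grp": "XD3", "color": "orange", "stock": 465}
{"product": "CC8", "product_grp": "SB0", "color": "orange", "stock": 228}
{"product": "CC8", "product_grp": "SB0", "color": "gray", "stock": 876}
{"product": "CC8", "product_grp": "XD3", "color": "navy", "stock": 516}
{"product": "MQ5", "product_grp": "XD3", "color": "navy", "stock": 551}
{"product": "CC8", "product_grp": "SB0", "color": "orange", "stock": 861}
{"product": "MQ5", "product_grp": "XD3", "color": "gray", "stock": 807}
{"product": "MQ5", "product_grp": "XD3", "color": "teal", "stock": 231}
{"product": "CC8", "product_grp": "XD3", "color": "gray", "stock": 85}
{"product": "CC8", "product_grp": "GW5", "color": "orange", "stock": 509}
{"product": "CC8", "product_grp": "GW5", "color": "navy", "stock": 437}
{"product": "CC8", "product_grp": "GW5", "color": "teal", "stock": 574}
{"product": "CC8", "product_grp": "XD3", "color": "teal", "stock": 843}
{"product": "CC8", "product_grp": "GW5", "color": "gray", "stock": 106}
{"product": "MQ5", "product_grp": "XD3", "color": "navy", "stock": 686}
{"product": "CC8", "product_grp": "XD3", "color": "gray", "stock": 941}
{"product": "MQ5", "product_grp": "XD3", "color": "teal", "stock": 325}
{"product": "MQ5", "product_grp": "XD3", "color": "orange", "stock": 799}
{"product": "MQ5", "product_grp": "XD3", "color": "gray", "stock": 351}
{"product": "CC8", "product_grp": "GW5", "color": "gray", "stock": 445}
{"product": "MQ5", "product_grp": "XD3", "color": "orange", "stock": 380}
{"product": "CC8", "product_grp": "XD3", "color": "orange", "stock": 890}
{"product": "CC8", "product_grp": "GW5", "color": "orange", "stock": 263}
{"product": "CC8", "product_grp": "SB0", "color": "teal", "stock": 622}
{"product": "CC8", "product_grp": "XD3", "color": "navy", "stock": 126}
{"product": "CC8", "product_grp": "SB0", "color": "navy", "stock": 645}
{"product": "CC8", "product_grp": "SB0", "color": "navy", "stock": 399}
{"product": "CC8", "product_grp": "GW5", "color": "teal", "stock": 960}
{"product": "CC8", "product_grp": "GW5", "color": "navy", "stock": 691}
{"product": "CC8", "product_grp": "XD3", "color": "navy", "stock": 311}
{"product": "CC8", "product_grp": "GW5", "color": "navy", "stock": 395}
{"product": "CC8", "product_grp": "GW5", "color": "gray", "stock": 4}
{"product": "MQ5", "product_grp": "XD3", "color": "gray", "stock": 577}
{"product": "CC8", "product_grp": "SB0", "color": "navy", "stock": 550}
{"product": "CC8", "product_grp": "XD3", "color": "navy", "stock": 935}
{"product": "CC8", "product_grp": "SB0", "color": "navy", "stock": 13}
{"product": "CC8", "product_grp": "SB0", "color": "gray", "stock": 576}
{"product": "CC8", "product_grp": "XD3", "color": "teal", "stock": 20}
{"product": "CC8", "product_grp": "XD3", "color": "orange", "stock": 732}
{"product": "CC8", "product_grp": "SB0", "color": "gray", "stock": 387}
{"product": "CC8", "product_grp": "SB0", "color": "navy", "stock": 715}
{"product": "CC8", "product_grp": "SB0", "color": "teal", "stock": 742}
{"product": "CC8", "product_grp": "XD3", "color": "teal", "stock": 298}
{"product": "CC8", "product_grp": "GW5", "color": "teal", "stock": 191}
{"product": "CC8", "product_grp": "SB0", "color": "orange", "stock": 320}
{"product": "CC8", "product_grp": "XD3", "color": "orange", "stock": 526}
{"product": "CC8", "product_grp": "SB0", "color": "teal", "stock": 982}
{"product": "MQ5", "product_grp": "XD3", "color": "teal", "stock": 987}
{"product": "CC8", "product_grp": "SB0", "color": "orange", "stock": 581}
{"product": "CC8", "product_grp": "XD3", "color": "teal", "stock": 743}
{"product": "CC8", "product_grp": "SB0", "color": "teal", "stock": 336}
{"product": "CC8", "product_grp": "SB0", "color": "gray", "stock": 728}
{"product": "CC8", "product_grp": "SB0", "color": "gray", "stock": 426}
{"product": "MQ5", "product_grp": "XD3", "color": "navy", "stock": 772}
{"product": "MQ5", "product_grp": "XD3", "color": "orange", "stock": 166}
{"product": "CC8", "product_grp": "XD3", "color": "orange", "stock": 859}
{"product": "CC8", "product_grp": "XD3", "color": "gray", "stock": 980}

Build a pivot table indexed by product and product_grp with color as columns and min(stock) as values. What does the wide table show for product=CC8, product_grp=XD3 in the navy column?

126

Rows with product=CC8, product_grp=XD3 and color=navy: stock values are 429, 516, 126, 311, 935.
min(429, 516, 126, 311, 935) = 126.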